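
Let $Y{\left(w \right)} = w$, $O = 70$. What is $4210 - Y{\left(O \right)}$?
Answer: $4140$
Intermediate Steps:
$4210 - Y{\left(O \right)} = 4210 - 70 = 4140$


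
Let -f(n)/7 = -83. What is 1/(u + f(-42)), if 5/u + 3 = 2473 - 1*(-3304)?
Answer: 5774/3354699 ≈ 0.0017212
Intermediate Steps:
f(n) = 581 (f(n) = -7*(-83) = 581)
u = 5/5774 (u = 5/(-3 + (2473 - 1*(-3304))) = 5/(-3 + (2473 + 3304)) = 5/(-3 + 5777) = 5/5774 ≈ 0.00086595)
1/(u + f(-42)) = 1/(5/5774 + 581) = 1/(3354699/5774) = 5774/3354699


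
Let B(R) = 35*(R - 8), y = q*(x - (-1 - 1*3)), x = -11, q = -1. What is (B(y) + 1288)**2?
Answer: 1570009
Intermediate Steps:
y = 7 (y = -(-11 - (-1 - 1*3)) = -(-11 - (-1 - 3)) = -(-11 - 1*(-4)) = -(-11 + 4) = -1*(-7) = 7)
B(R) = -280 + 35*R (B(R) = 35*(-8 + R) = -280 + 35*R)
(B(y) + 1288)**2 = ((-280 + 35*7) + 1288)**2 = ((-280 + 245) + 1288)**2 = (-35 + 1288)**2 = 1253**2 = 1570009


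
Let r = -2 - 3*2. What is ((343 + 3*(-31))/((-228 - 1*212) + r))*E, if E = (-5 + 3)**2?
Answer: -125/56 ≈ -2.2321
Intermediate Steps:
r = -8 (r = -2 - 6 = -8)
E = 4 (E = (-2)**2 = 4)
((343 + 3*(-31))/((-228 - 1*212) + r))*E = ((343 + 3*(-31))/((-228 - 1*212) - 8))*4 = ((343 - 93)/((-228 - 212) - 8))*4 = (250/(-440 - 8))*4 = (250/(-448))*4 = (250*(-1/448))*4 = -125/224*4 = -125/56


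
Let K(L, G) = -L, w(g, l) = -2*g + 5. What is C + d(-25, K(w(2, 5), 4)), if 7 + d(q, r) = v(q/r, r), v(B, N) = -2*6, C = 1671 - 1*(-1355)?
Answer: 3007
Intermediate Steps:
w(g, l) = 5 - 2*g
C = 3026 (C = 1671 + 1355 = 3026)
v(B, N) = -12
d(q, r) = -19 (d(q, r) = -7 - 12 = -19)
C + d(-25, K(w(2, 5), 4)) = 3026 - 19 = 3007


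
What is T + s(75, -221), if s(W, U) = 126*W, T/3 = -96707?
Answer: -280671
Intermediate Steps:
T = -290121 (T = 3*(-96707) = -290121)
T + s(75, -221) = -290121 + 126*75 = -290121 + 9450 = -280671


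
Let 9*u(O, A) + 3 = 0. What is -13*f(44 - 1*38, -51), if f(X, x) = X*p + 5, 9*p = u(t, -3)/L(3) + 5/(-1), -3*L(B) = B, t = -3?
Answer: -221/9 ≈ -24.556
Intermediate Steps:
u(O, A) = -⅓ (u(O, A) = -⅓ + (⅑)*0 = -⅓ + 0 = -⅓)
L(B) = -B/3
p = -14/27 (p = (-1/(3*((-⅓*3))) + 5/(-1))/9 = (-⅓/(-1) + 5*(-1))/9 = (-⅓*(-1) - 5)/9 = (⅓ - 5)/9 = (⅑)*(-14/3) = -14/27 ≈ -0.51852)
f(X, x) = 5 - 14*X/27 (f(X, x) = X*(-14/27) + 5 = -14*X/27 + 5 = 5 - 14*X/27)
-13*f(44 - 1*38, -51) = -13*(5 - 14*(44 - 1*38)/27) = -13*(5 - 14*(44 - 38)/27) = -13*(5 - 14/27*6) = -13*(5 - 28/9) = -13*17/9 = -221/9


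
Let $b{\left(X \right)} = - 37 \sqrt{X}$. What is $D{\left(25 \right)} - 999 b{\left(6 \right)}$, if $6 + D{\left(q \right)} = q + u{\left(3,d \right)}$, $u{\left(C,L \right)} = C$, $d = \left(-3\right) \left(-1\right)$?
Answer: $22 + 36963 \sqrt{6} \approx 90563.0$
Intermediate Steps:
$d = 3$
$D{\left(q \right)} = -3 + q$ ($D{\left(q \right)} = -6 + \left(q + 3\right) = -6 + \left(3 + q\right) = -3 + q$)
$D{\left(25 \right)} - 999 b{\left(6 \right)} = \left(-3 + 25\right) - 999 \left(- 37 \sqrt{6}\right) = 22 + 36963 \sqrt{6}$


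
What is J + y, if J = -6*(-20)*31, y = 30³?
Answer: 30720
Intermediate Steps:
y = 27000
J = 3720 (J = 120*31 = 3720)
J + y = 3720 + 27000 = 30720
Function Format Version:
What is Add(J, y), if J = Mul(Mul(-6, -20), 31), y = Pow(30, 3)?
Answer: 30720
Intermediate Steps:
y = 27000
J = 3720 (J = Mul(120, 31) = 3720)
Add(J, y) = Add(3720, 27000) = 30720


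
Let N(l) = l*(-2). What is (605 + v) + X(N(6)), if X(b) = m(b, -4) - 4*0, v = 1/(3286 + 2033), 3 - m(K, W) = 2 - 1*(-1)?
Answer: 3217996/5319 ≈ 605.00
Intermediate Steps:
m(K, W) = 0 (m(K, W) = 3 - (2 - 1*(-1)) = 3 - (2 + 1) = 3 - 1*3 = 3 - 3 = 0)
N(l) = -2*l
v = 1/5319 ≈ 0.00018801
X(b) = 0 (X(b) = 0 - 4*0 = 0 + 0 = 0)
(605 + v) + X(N(6)) = (605 + 1/5319) + 0 = 3217996/5319 + 0 = 3217996/5319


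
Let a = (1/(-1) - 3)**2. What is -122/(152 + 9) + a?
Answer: 2454/161 ≈ 15.242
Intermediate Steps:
a = 16 (a = (-1 - 3)**2 = (-4)**2 = 16)
-122/(152 + 9) + a = -122/(152 + 9) + 16 = -122/161 + 16 = 2454/161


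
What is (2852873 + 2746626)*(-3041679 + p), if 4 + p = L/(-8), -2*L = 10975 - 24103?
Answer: -34072990611493/2 ≈ -1.7036e+13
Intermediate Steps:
L = 6564 (L = -(10975 - 24103)/2 = -½*(-13128) = 6564)
p = -1649/2 (p = -4 + 6564/(-8) = -4 + 6564*(-⅛) = -4 - 1641/2 = -1649/2 ≈ -824.50)
(2852873 + 2746626)*(-3041679 + p) = (2852873 + 2746626)*(-3041679 - 1649/2) = 5599499*(-6085007/2) = -34072990611493/2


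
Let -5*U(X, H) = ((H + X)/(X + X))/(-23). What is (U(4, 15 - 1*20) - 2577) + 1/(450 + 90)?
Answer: -64012661/24840 ≈ -2577.0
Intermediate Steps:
U(X, H) = (H + X)/(230*X) (U(X, H) = -(H + X)/(X + X)/(5*(-23)) = -(H + X)/((2*X))*(-1)/(5*23) = -(H + X)*(1/(2*X))*(-1)/(5*23) = -(H + X)/(2*X)*(-1)/(5*23) = -(-1)*(H + X)/(230*X) = (H + X)/(230*X))
(U(4, 15 - 1*20) - 2577) + 1/(450 + 90) = ((1/230)*((15 - 1*20) + 4)/4 - 2577) + 1/(450 + 90) = ((1/230)*(1/4)*((15 - 20) + 4) - 2577) + 1/540 = ((1/230)*(1/4)*(-5 + 4) - 2577) + 1/540 = ((1/230)*(1/4)*(-1) - 2577) + 1/540 = (-1/920 - 2577) + 1/540 = -2370841/920 + 1/540 = -64012661/24840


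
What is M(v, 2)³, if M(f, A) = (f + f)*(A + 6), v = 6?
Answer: 884736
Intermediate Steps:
M(f, A) = 2*f*(6 + A) (M(f, A) = (2*f)*(6 + A) = 2*f*(6 + A))
M(v, 2)³ = (2*6*(6 + 2))³ = (2*6*8)³ = 96³ = 884736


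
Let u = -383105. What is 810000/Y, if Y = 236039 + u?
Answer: -135000/24511 ≈ -5.5077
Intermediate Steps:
Y = -147066 (Y = 236039 - 383105 = -147066)
810000/Y = 810000/(-147066) = 810000*(-1/147066) = -135000/24511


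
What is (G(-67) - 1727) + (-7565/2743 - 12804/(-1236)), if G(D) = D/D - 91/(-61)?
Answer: -29589635409/17234269 ≈ -1716.9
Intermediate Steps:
G(D) = 152/61 (G(D) = 1 - 91*(-1/61) = 1 + 91/61 = 152/61)
(G(-67) - 1727) + (-7565/2743 - 12804/(-1236)) = (152/61 - 1727) + (-7565/2743 - 12804/(-1236)) = -105195/61 + (-7565*1/2743 - 12804*(-1/1236)) = -105195/61 + (-7565/2743 + 1067/103) = -105195/61 + 2147586/282529 = -29589635409/17234269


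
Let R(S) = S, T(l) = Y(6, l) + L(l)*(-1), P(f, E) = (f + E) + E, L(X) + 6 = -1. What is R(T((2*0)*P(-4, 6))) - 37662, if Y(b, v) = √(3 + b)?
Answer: -37652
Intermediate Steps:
L(X) = -7 (L(X) = -6 - 1 = -7)
P(f, E) = f + 2*E (P(f, E) = (E + f) + E = f + 2*E)
T(l) = 10 (T(l) = √(3 + 6) - 7*(-1) = √9 + 7 = 3 + 7 = 10)
R(T((2*0)*P(-4, 6))) - 37662 = 10 - 37662 = -37652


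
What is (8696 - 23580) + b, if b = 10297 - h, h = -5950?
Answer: 1363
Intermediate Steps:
b = 16247 (b = 10297 - 1*(-5950) = 10297 + 5950 = 16247)
(8696 - 23580) + b = (8696 - 23580) + 16247 = -14884 + 16247 = 1363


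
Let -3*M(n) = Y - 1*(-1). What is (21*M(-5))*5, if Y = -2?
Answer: 35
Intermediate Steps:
M(n) = ⅓ (M(n) = -(-2 - 1*(-1))/3 = -(-2 + 1)/3 = -⅓*(-1) = ⅓)
(21*M(-5))*5 = (21*(⅓))*5 = 7*5 = 35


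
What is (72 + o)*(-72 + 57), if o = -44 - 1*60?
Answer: 480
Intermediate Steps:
o = -104 (o = -44 - 60 = -104)
(72 + o)*(-72 + 57) = (72 - 104)*(-72 + 57) = -32*(-15) = 480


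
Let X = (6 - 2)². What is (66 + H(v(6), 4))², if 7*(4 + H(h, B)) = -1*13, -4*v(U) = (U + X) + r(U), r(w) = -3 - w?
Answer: 177241/49 ≈ 3617.2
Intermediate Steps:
X = 16 (X = 4² = 16)
v(U) = -13/4 (v(U) = -((U + 16) + (-3 - U))/4 = -((16 + U) + (-3 - U))/4 = -¼*13 = -13/4)
H(h, B) = -41/7 (H(h, B) = -4 + (-1*13)/7 = -4 + (⅐)*(-13) = -4 - 13/7 = -41/7)
(66 + H(v(6), 4))² = (66 - 41/7)² = (421/7)² = 177241/49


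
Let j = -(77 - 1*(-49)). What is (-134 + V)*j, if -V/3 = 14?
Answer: 22176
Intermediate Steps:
V = -42 (V = -3*14 = -42)
j = -126 (j = -(77 + 49) = -1*126 = -126)
(-134 + V)*j = (-134 - 42)*(-126) = -176*(-126) = 22176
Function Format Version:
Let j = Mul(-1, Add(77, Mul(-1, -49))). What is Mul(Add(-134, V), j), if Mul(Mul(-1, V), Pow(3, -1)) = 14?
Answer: 22176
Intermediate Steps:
V = -42 (V = Mul(-3, 14) = -42)
j = -126 (j = Mul(-1, Add(77, 49)) = Mul(-1, 126) = -126)
Mul(Add(-134, V), j) = Mul(Add(-134, -42), -126) = Mul(-176, -126) = 22176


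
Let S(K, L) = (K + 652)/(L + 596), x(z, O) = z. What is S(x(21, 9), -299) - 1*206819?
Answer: -61424570/297 ≈ -2.0682e+5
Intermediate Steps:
S(K, L) = (652 + K)/(596 + L)
S(x(21, 9), -299) - 1*206819 = (652 + 21)/(596 - 299) - 1*206819 = 673/297 - 206819 = -61424570/297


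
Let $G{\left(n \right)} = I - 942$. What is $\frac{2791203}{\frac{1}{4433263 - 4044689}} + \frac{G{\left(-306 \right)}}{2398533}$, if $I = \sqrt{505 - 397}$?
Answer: $\frac{867140767638398428}{799511} + \frac{2 \sqrt{3}}{799511} \approx 1.0846 \cdot 10^{12}$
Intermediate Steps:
$I = 6 \sqrt{3}$ ($I = \sqrt{108} = 6 \sqrt{3} \approx 10.392$)
$G{\left(n \right)} = -942 + 6 \sqrt{3}$ ($G{\left(n \right)} = 6 \sqrt{3} - 942 = -942 + 6 \sqrt{3}$)
$\frac{2791203}{\frac{1}{4433263 - 4044689}} + \frac{G{\left(-306 \right)}}{2398533} = \frac{2791203}{\frac{1}{4433263 - 4044689}} + \frac{-942 + 6 \sqrt{3}}{2398533} = \frac{2791203}{\frac{1}{388574}} + \left(-942 + 6 \sqrt{3}\right) \frac{1}{2398533} = 2791203 \frac{1}{\frac{1}{388574}} - \left(\frac{314}{799511} - \frac{2 \sqrt{3}}{799511}\right) = 2791203 \cdot 388574 - \left(\frac{314}{799511} - \frac{2 \sqrt{3}}{799511}\right) = 1084588914522 - \left(\frac{314}{799511} - \frac{2 \sqrt{3}}{799511}\right) = \frac{867140767638398428}{799511} + \frac{2 \sqrt{3}}{799511}$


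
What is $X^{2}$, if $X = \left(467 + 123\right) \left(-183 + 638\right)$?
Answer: $72065402500$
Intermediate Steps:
$X = 268450$ ($X = 590 \cdot 455 = 268450$)
$X^{2} = 268450^{2} = 72065402500$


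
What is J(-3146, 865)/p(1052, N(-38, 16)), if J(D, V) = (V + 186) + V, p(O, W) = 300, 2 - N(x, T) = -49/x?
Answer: 479/75 ≈ 6.3867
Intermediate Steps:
N(x, T) = 2 + 49/x (N(x, T) = 2 - (-49)/x = 2 + 49/x)
J(D, V) = 186 + 2*V (J(D, V) = (186 + V) + V = 186 + 2*V)
J(-3146, 865)/p(1052, N(-38, 16)) = (186 + 2*865)/300 = (186 + 1730)*(1/300) = 1916*(1/300) = 479/75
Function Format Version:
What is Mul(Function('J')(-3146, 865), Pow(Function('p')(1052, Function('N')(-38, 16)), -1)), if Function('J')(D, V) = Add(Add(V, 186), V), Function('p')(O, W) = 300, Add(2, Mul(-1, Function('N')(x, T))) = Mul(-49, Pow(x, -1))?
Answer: Rational(479, 75) ≈ 6.3867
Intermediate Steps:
Function('N')(x, T) = Add(2, Mul(49, Pow(x, -1))) (Function('N')(x, T) = Add(2, Mul(-1, Mul(-49, Pow(x, -1)))) = Add(2, Mul(49, Pow(x, -1))))
Function('J')(D, V) = Add(186, Mul(2, V)) (Function('J')(D, V) = Add(Add(186, V), V) = Add(186, Mul(2, V)))
Mul(Function('J')(-3146, 865), Pow(Function('p')(1052, Function('N')(-38, 16)), -1)) = Mul(Add(186, Mul(2, 865)), Pow(300, -1)) = Mul(Add(186, 1730), Rational(1, 300)) = Mul(1916, Rational(1, 300)) = Rational(479, 75)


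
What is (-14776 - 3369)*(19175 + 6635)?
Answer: -468322450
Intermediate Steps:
(-14776 - 3369)*(19175 + 6635) = -18145*25810 = -468322450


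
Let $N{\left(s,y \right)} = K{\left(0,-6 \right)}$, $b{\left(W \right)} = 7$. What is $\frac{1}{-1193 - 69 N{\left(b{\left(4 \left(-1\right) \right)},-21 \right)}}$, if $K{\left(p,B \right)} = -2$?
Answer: $- \frac{1}{1055} \approx -0.00094787$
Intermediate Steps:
$N{\left(s,y \right)} = -2$
$\frac{1}{-1193 - 69 N{\left(b{\left(4 \left(-1\right) \right)},-21 \right)}} = \frac{1}{-1193 - -138} = \frac{1}{-1193 + 138} = \frac{1}{-1055} = - \frac{1}{1055}$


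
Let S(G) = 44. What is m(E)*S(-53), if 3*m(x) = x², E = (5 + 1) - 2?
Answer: 704/3 ≈ 234.67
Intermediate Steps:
E = 4 (E = 6 - 2 = 4)
m(x) = x²/3
m(E)*S(-53) = ((⅓)*4²)*44 = ((⅓)*16)*44 = (16/3)*44 = 704/3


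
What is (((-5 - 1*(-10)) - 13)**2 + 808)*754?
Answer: 657488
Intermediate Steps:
(((-5 - 1*(-10)) - 13)**2 + 808)*754 = (((-5 + 10) - 13)**2 + 808)*754 = ((5 - 13)**2 + 808)*754 = ((-8)**2 + 808)*754 = (64 + 808)*754 = 872*754 = 657488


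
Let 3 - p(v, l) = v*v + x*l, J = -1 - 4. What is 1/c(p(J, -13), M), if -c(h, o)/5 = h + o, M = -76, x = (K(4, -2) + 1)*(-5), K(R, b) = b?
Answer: 1/165 ≈ 0.0060606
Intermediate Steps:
J = -5
x = 5 (x = (-2 + 1)*(-5) = -1*(-5) = 5)
p(v, l) = 3 - v**2 - 5*l (p(v, l) = 3 - (v*v + 5*l) = 3 - (v**2 + 5*l) = 3 + (-v**2 - 5*l) = 3 - v**2 - 5*l)
c(h, o) = -5*h - 5*o (c(h, o) = -5*(h + o) = -5*h - 5*o)
1/c(p(J, -13), M) = 1/(-5*(3 - 1*(-5)**2 - 5*(-13)) - 5*(-76)) = 1/(-5*(3 - 1*25 + 65) + 380) = 1/(-5*(3 - 25 + 65) + 380) = 1/(-5*43 + 380) = 1/(-215 + 380) = 1/165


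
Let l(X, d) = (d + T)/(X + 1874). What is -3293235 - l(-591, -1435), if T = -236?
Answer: -4225218834/1283 ≈ -3.2932e+6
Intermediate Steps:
l(X, d) = (-236 + d)/(1874 + X) (l(X, d) = (d - 236)/(X + 1874) = (-236 + d)/(1874 + X))
-3293235 - l(-591, -1435) = -3293235 - (-236 - 1435)/(1874 - 591) = -3293235 - (-1671)/1283 = -3293235 - 1*(-1671/1283) = -3293235 + 1671/1283 = -4225218834/1283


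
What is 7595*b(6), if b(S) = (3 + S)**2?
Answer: 615195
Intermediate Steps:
7595*b(6) = 7595*(3 + 6)**2 = 7595*9**2 = 7595*81 = 615195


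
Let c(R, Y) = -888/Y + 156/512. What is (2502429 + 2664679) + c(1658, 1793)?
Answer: 1185871910695/229504 ≈ 5.1671e+6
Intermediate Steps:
c(R, Y) = 39/128 - 888/Y (c(R, Y) = -888/Y + 156*(1/512) = -888/Y + 39/128 = 39/128 - 888/Y)
(2502429 + 2664679) + c(1658, 1793) = (2502429 + 2664679) + (39/128 - 888/1793) = 5167108 + (39/128 - 888*1/1793) = 5167108 + (39/128 - 888/1793) = 5167108 - 43737/229504 = 1185871910695/229504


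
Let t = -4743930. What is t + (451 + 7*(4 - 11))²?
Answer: -4582326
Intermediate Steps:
t + (451 + 7*(4 - 11))² = -4743930 + (451 + 7*(4 - 11))² = -4743930 + (451 + 7*(-7))² = -4743930 + (451 - 49)² = -4743930 + 402² = -4743930 + 161604 = -4582326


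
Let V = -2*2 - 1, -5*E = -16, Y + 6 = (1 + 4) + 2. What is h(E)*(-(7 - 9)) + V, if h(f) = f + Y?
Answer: 17/5 ≈ 3.4000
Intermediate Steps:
Y = 1 (Y = -6 + ((1 + 4) + 2) = -6 + (5 + 2) = -6 + 7 = 1)
E = 16/5 (E = -⅕*(-16) = 16/5 ≈ 3.2000)
V = -5 (V = -4 - 1 = -5)
h(f) = 1 + f (h(f) = f + 1 = 1 + f)
h(E)*(-(7 - 9)) + V = (1 + 16/5)*(-(7 - 9)) - 5 = 21*(-1*(-2))/5 - 5 = (21/5)*2 - 5 = 42/5 - 5 = 17/5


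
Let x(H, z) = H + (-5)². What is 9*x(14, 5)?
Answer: 351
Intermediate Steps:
x(H, z) = 25 + H (x(H, z) = H + 25 = 25 + H)
9*x(14, 5) = 9*(25 + 14) = 9*39 = 351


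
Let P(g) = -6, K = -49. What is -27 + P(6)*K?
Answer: 267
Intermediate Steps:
-27 + P(6)*K = -27 - 6*(-49) = -27 + 294 = 267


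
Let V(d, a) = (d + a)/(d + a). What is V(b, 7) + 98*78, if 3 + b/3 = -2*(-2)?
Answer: 7645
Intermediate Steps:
b = 3 (b = -9 + 3*(-2*(-2)) = -9 + 3*4 = -9 + 12 = 3)
V(d, a) = 1 (V(d, a) = (a + d)/(a + d) = 1)
V(b, 7) + 98*78 = 1 + 98*78 = 1 + 7644 = 7645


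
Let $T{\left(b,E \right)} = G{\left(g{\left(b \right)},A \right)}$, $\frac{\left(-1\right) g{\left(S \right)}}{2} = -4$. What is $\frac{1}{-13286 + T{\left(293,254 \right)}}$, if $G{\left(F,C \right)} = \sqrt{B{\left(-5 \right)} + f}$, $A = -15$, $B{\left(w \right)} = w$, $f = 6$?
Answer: $- \frac{1}{13285} \approx -7.5273 \cdot 10^{-5}$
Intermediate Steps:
$g{\left(S \right)} = 8$ ($g{\left(S \right)} = \left(-2\right) \left(-4\right) = 8$)
$G{\left(F,C \right)} = 1$ ($G{\left(F,C \right)} = \sqrt{-5 + 6} = \sqrt{1} = 1$)
$T{\left(b,E \right)} = 1$
$\frac{1}{-13286 + T{\left(293,254 \right)}} = \frac{1}{-13286 + 1} = \frac{1}{-13285} = - \frac{1}{13285}$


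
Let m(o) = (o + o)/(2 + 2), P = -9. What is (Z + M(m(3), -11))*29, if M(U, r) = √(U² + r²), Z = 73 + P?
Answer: 1856 + 29*√493/2 ≈ 2178.0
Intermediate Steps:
Z = 64 (Z = 73 - 9 = 64)
m(o) = o/2 (m(o) = (2*o)/4 = (2*o)*(¼) = o/2)
(Z + M(m(3), -11))*29 = (64 + √(((½)*3)² + (-11)²))*29 = (64 + √((3/2)² + 121))*29 = (64 + √(9/4 + 121))*29 = (64 + √(493/4))*29 = (64 + √493/2)*29 = 1856 + 29*√493/2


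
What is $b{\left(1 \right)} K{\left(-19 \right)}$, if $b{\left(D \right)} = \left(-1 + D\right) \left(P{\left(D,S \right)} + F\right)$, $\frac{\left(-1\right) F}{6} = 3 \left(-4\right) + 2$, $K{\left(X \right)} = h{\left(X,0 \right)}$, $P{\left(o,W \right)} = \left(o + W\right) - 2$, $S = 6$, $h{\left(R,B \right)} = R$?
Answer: $0$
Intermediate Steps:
$P{\left(o,W \right)} = -2 + W + o$ ($P{\left(o,W \right)} = \left(W + o\right) - 2 = -2 + W + o$)
$K{\left(X \right)} = X$
$F = 60$ ($F = - 6 \left(3 \left(-4\right) + 2\right) = - 6 \left(-12 + 2\right) = \left(-6\right) \left(-10\right) = 60$)
$b{\left(D \right)} = \left(-1 + D\right) \left(64 + D\right)$ ($b{\left(D \right)} = \left(-1 + D\right) \left(\left(-2 + 6 + D\right) + 60\right) = \left(-1 + D\right) \left(\left(4 + D\right) + 60\right) = \left(-1 + D\right) \left(64 + D\right)$)
$b{\left(1 \right)} K{\left(-19 \right)} = \left(-64 + 1^{2} + 63 \cdot 1\right) \left(-19\right) = \left(-64 + 1 + 63\right) \left(-19\right) = 0 \left(-19\right) = 0$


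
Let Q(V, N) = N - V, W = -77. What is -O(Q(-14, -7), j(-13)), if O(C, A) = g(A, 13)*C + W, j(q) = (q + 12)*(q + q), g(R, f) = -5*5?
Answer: 252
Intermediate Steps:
g(R, f) = -25
j(q) = 2*q*(12 + q) (j(q) = (12 + q)*(2*q) = 2*q*(12 + q))
O(C, A) = -77 - 25*C (O(C, A) = -25*C - 77 = -77 - 25*C)
-O(Q(-14, -7), j(-13)) = -(-77 - 25*(-7 - 1*(-14))) = -(-77 - 25*(-7 + 14)) = -(-77 - 25*7) = -(-77 - 175) = -1*(-252) = 252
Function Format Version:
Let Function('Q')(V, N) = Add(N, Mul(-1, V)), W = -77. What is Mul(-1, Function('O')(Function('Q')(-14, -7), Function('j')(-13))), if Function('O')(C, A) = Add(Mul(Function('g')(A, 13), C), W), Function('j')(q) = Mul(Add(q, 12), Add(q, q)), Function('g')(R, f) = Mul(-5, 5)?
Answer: 252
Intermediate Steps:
Function('g')(R, f) = -25
Function('j')(q) = Mul(2, q, Add(12, q)) (Function('j')(q) = Mul(Add(12, q), Mul(2, q)) = Mul(2, q, Add(12, q)))
Function('O')(C, A) = Add(-77, Mul(-25, C)) (Function('O')(C, A) = Add(Mul(-25, C), -77) = Add(-77, Mul(-25, C)))
Mul(-1, Function('O')(Function('Q')(-14, -7), Function('j')(-13))) = Mul(-1, Add(-77, Mul(-25, Add(-7, Mul(-1, -14))))) = Mul(-1, Add(-77, Mul(-25, Add(-7, 14)))) = Mul(-1, Add(-77, Mul(-25, 7))) = Mul(-1, Add(-77, -175)) = Mul(-1, -252) = 252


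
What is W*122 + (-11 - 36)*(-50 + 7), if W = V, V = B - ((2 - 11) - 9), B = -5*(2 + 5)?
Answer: -53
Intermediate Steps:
B = -35 (B = -5*7 = -35)
V = -17 (V = -35 - ((2 - 11) - 9) = -35 - (-9 - 9) = -35 - 1*(-18) = -35 + 18 = -17)
W = -17
W*122 + (-11 - 36)*(-50 + 7) = -17*122 + (-11 - 36)*(-50 + 7) = -2074 - 47*(-43) = -2074 + 2021 = -53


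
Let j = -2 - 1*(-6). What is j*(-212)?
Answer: -848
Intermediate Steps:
j = 4 (j = -2 + 6 = 4)
j*(-212) = 4*(-212) = -848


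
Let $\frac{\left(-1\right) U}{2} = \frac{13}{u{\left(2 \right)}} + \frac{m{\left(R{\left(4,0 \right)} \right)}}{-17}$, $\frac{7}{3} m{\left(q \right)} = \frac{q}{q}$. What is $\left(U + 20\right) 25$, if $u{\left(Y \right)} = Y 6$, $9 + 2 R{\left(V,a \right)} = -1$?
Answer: $\frac{319225}{714} \approx 447.09$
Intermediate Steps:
$R{\left(V,a \right)} = -5$ ($R{\left(V,a \right)} = - \frac{9}{2} + \frac{1}{2} \left(-1\right) = - \frac{9}{2} - \frac{1}{2} = -5$)
$u{\left(Y \right)} = 6 Y$
$m{\left(q \right)} = \frac{3}{7}$ ($m{\left(q \right)} = \frac{3 \frac{q}{q}}{7} = \frac{3}{7} \cdot 1 = \frac{3}{7}$)
$U = - \frac{1511}{714}$ ($U = - 2 \left(\frac{13}{6 \cdot 2} + \frac{3}{7 \left(-17\right)}\right) = - 2 \left(\frac{13}{12} + \frac{3}{7} \left(- \frac{1}{17}\right)\right) = - 2 \left(13 \cdot \frac{1}{12} - \frac{3}{119}\right) = - 2 \left(\frac{13}{12} - \frac{3}{119}\right) = \left(-2\right) \frac{1511}{1428} = - \frac{1511}{714} \approx -2.1162$)
$\left(U + 20\right) 25 = \left(- \frac{1511}{714} + 20\right) 25 = \frac{12769}{714} \cdot 25 = \frac{319225}{714}$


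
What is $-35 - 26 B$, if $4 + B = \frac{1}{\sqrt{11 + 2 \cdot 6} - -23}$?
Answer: $\frac{746}{11} + \frac{13 \sqrt{23}}{253} \approx 68.065$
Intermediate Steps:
$B = -4 + \frac{1}{23 + \sqrt{23}}$ ($B = -4 + \frac{1}{\sqrt{11 + 2 \cdot 6} - -23} = -4 + \frac{1}{\sqrt{11 + 12} + 23} = -4 + \frac{1}{\sqrt{23} + 23} = -4 + \frac{1}{23 + \sqrt{23}} \approx -3.964$)
$-35 - 26 B = -35 - 26 \left(- \frac{87}{22} - \frac{\sqrt{23}}{506}\right) = -35 + \left(\frac{1131}{11} + \frac{13 \sqrt{23}}{253}\right) = \frac{746}{11} + \frac{13 \sqrt{23}}{253}$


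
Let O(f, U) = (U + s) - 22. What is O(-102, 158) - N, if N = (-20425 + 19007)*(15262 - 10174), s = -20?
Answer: 7214900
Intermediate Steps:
N = -7214784 (N = -1418*5088 = -7214784)
O(f, U) = -42 + U (O(f, U) = (U - 20) - 22 = (-20 + U) - 22 = -42 + U)
O(-102, 158) - N = (-42 + 158) - 1*(-7214784) = 116 + 7214784 = 7214900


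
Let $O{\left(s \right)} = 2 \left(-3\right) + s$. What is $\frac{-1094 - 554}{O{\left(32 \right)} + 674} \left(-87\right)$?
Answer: $\frac{35844}{175} \approx 204.82$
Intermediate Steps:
$O{\left(s \right)} = -6 + s$
$\frac{-1094 - 554}{O{\left(32 \right)} + 674} \left(-87\right) = \frac{-1094 - 554}{\left(-6 + 32\right) + 674} \left(-87\right) = - \frac{1648}{26 + 674} \left(-87\right) = - \frac{1648}{700} \left(-87\right) = \left(-1648\right) \frac{1}{700} \left(-87\right) = \left(- \frac{412}{175}\right) \left(-87\right) = \frac{35844}{175}$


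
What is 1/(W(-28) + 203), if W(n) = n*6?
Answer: 1/35 ≈ 0.028571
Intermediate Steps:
W(n) = 6*n
1/(W(-28) + 203) = 1/(6*(-28) + 203) = 1/(-168 + 203) = 1/35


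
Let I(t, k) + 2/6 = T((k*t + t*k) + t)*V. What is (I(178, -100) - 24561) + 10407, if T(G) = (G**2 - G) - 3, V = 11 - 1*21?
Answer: -37642647553/3 ≈ -1.2548e+10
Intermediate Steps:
V = -10 (V = 11 - 21 = -10)
T(G) = -3 + G**2 - G
I(t, k) = 89/3 - 10*(t + 2*k*t)**2 + 10*t + 20*k*t (I(t, k) = -1/3 + (-3 + ((k*t + t*k) + t)**2 - ((k*t + t*k) + t))*(-10) = -1/3 + (-3 + ((k*t + k*t) + t)**2 - ((k*t + k*t) + t))*(-10) = -1/3 + (-3 + (2*k*t + t)**2 - (2*k*t + t))*(-10) = -1/3 + (-3 + (t + 2*k*t)**2 - (t + 2*k*t))*(-10) = -1/3 + (-3 + (t + 2*k*t)**2 + (-t - 2*k*t))*(-10) = -1/3 + (-3 + (t + 2*k*t)**2 - t - 2*k*t)*(-10) = -1/3 + (30 - 10*(t + 2*k*t)**2 + 10*t + 20*k*t) = 89/3 - 10*(t + 2*k*t)**2 + 10*t + 20*k*t)
(I(178, -100) - 24561) + 10407 = ((89/3 - 10*178**2*(1 + 2*(-100))**2 + 10*178*(1 + 2*(-100))) - 24561) + 10407 = ((89/3 - 10*31684*(1 - 200)**2 + 10*178*(1 - 200)) - 24561) + 10407 = ((89/3 - 10*31684*(-199)**2 + 10*178*(-199)) - 24561) + 10407 = ((89/3 - 10*31684*39601 - 354220) - 24561) + 10407 = ((89/3 - 12547180840 - 354220) - 24561) + 10407 = (-37642605091/3 - 24561) + 10407 = -37642678774/3 + 10407 = -37642647553/3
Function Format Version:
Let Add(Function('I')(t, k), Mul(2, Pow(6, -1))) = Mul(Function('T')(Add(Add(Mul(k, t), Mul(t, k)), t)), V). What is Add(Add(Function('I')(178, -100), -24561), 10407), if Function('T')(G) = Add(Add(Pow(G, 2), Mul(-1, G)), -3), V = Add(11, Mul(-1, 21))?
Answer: Rational(-37642647553, 3) ≈ -1.2548e+10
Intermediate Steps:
V = -10 (V = Add(11, -21) = -10)
Function('T')(G) = Add(-3, Pow(G, 2), Mul(-1, G))
Function('I')(t, k) = Add(Rational(89, 3), Mul(-10, Pow(Add(t, Mul(2, k, t)), 2)), Mul(10, t), Mul(20, k, t)) (Function('I')(t, k) = Add(Rational(-1, 3), Mul(Add(-3, Pow(Add(Add(Mul(k, t), Mul(t, k)), t), 2), Mul(-1, Add(Add(Mul(k, t), Mul(t, k)), t))), -10)) = Add(Rational(-1, 3), Mul(Add(-3, Pow(Add(Add(Mul(k, t), Mul(k, t)), t), 2), Mul(-1, Add(Add(Mul(k, t), Mul(k, t)), t))), -10)) = Add(Rational(-1, 3), Mul(Add(-3, Pow(Add(Mul(2, k, t), t), 2), Mul(-1, Add(Mul(2, k, t), t))), -10)) = Add(Rational(-1, 3), Mul(Add(-3, Pow(Add(t, Mul(2, k, t)), 2), Mul(-1, Add(t, Mul(2, k, t)))), -10)) = Add(Rational(-1, 3), Mul(Add(-3, Pow(Add(t, Mul(2, k, t)), 2), Add(Mul(-1, t), Mul(-2, k, t))), -10)) = Add(Rational(-1, 3), Mul(Add(-3, Pow(Add(t, Mul(2, k, t)), 2), Mul(-1, t), Mul(-2, k, t)), -10)) = Add(Rational(-1, 3), Add(30, Mul(-10, Pow(Add(t, Mul(2, k, t)), 2)), Mul(10, t), Mul(20, k, t))) = Add(Rational(89, 3), Mul(-10, Pow(Add(t, Mul(2, k, t)), 2)), Mul(10, t), Mul(20, k, t)))
Add(Add(Function('I')(178, -100), -24561), 10407) = Add(Add(Add(Rational(89, 3), Mul(-10, Pow(178, 2), Pow(Add(1, Mul(2, -100)), 2)), Mul(10, 178, Add(1, Mul(2, -100)))), -24561), 10407) = Add(Add(Add(Rational(89, 3), Mul(-10, 31684, Pow(Add(1, -200), 2)), Mul(10, 178, Add(1, -200))), -24561), 10407) = Add(Add(Add(Rational(89, 3), Mul(-10, 31684, Pow(-199, 2)), Mul(10, 178, -199)), -24561), 10407) = Add(Add(Add(Rational(89, 3), Mul(-10, 31684, 39601), -354220), -24561), 10407) = Add(Add(Add(Rational(89, 3), -12547180840, -354220), -24561), 10407) = Add(Add(Rational(-37642605091, 3), -24561), 10407) = Add(Rational(-37642678774, 3), 10407) = Rational(-37642647553, 3)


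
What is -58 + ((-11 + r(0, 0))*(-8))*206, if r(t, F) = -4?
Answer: 24662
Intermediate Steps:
-58 + ((-11 + r(0, 0))*(-8))*206 = -58 + ((-11 - 4)*(-8))*206 = -58 - 15*(-8)*206 = -58 + 120*206 = -58 + 24720 = 24662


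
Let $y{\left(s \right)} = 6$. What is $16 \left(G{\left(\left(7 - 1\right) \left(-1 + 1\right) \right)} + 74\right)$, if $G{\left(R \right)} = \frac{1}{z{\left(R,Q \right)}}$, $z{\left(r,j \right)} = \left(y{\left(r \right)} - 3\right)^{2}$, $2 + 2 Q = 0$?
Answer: $\frac{10672}{9} \approx 1185.8$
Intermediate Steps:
$Q = -1$ ($Q = -1 + \frac{1}{2} \cdot 0 = -1 + 0 = -1$)
$z{\left(r,j \right)} = 9$ ($z{\left(r,j \right)} = \left(6 - 3\right)^{2} = 3^{2} = 9$)
$G{\left(R \right)} = \frac{1}{9}$
$16 \left(G{\left(\left(7 - 1\right) \left(-1 + 1\right) \right)} + 74\right) = 16 \left(\frac{1}{9} + 74\right) = 16 \cdot \frac{667}{9} = \frac{10672}{9}$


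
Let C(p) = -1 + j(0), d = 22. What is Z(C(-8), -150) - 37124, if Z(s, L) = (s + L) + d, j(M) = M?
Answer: -37253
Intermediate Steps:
C(p) = -1 (C(p) = -1 + 0 = -1)
Z(s, L) = 22 + L + s (Z(s, L) = (s + L) + 22 = (L + s) + 22 = 22 + L + s)
Z(C(-8), -150) - 37124 = (22 - 150 - 1) - 37124 = -129 - 37124 = -37253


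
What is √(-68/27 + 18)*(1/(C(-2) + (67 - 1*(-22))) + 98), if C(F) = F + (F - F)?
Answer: 8527*√1254/783 ≈ 385.64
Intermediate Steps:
C(F) = F (C(F) = F + 0 = F)
√(-68/27 + 18)*(1/(C(-2) + (67 - 1*(-22))) + 98) = √(-68/27 + 18)*(1/(-2 + (67 - 1*(-22))) + 98) = √(-68*1/27 + 18)*(1/(-2 + (67 + 22)) + 98) = √(-68/27 + 18)*(1/(-2 + 89) + 98) = √(418/27)*(1/87 + 98) = (√1254/9)*(1/87 + 98) = (√1254/9)*(8527/87) = 8527*√1254/783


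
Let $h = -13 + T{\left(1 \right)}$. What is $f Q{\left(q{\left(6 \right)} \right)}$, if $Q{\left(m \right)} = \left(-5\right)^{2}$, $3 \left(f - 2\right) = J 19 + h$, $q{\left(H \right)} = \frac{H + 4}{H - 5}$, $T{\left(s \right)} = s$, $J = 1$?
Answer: $\frac{325}{3} \approx 108.33$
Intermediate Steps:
$q{\left(H \right)} = \frac{4 + H}{-5 + H}$
$h = -12$ ($h = -13 + 1 = -12$)
$f = \frac{13}{3}$ ($f = 2 + \frac{1 \cdot 19 - 12}{3} = 2 + \frac{19 - 12}{3} = 2 + \frac{1}{3} \cdot 7 = 2 + \frac{7}{3} = \frac{13}{3} \approx 4.3333$)
$Q{\left(m \right)} = 25$
$f Q{\left(q{\left(6 \right)} \right)} = \frac{13}{3} \cdot 25 = \frac{325}{3}$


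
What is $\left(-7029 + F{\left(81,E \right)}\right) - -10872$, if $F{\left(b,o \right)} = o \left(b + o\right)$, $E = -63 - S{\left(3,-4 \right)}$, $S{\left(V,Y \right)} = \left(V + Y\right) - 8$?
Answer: $2385$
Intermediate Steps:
$S{\left(V,Y \right)} = -8 + V + Y$
$E = -54$ ($E = -63 - \left(-8 + 3 - 4\right) = -63 - -9 = -63 + 9 = -54$)
$\left(-7029 + F{\left(81,E \right)}\right) - -10872 = \left(-7029 - 54 \left(81 - 54\right)\right) - -10872 = \left(-7029 - 1458\right) + 10872 = -8487 + 10872 = 2385$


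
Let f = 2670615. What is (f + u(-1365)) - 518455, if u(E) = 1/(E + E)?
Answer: 5875396799/2730 ≈ 2.1522e+6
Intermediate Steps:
u(E) = 1/(2*E)
(f + u(-1365)) - 518455 = (2670615 + (½)/(-1365)) - 518455 = (2670615 + (½)*(-1/1365)) - 518455 = (2670615 - 1/2730) - 518455 = 7290778949/2730 - 518455 = 5875396799/2730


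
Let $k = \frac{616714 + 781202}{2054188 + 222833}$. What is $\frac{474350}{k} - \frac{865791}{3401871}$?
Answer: $\frac{1981864274312861}{2565010734} \approx 7.7265 \cdot 10^{5}$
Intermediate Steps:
$k = \frac{4524}{7369}$ ($k = \frac{1397916}{2277021} = 1397916 \cdot \frac{1}{2277021} = \frac{4524}{7369} \approx 0.61392$)
$\frac{474350}{k} - \frac{865791}{3401871} = \frac{474350}{\frac{4524}{7369}} - \frac{865791}{3401871} = 474350 \cdot \frac{7369}{4524} - \frac{288597}{1133957} = \frac{1747742575}{2262} - \frac{288597}{1133957} = \frac{1981864274312861}{2565010734}$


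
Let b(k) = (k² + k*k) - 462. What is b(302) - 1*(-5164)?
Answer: 187110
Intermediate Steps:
b(k) = -462 + 2*k² (b(k) = (k² + k²) - 462 = 2*k² - 462 = -462 + 2*k²)
b(302) - 1*(-5164) = (-462 + 2*302²) - 1*(-5164) = (-462 + 2*91204) + 5164 = (-462 + 182408) + 5164 = 181946 + 5164 = 187110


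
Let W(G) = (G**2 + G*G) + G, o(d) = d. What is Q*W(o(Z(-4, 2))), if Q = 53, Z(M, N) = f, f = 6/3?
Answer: 530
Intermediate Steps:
f = 2 (f = 6*(1/3) = 2)
Z(M, N) = 2
W(G) = G + 2*G**2 (W(G) = (G**2 + G**2) + G = 2*G**2 + G = G + 2*G**2)
Q*W(o(Z(-4, 2))) = 53*(2*(1 + 2*2)) = 53*(2*(1 + 4)) = 53*(2*5) = 53*10 = 530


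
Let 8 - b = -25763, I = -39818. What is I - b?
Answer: -65589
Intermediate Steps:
b = 25771 (b = 8 - 1*(-25763) = 8 + 25763 = 25771)
I - b = -39818 - 1*25771 = -39818 - 25771 = -65589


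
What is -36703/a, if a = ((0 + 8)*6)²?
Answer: -36703/2304 ≈ -15.930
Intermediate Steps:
a = 2304 (a = (8*6)² = 48² = 2304)
-36703/a = -36703/2304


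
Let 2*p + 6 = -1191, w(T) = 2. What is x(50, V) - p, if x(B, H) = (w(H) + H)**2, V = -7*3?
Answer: 1919/2 ≈ 959.50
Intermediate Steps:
V = -21
p = -1197/2 (p = -3 + (1/2)*(-1191) = -3 - 1191/2 = -1197/2 ≈ -598.50)
x(B, H) = (2 + H)**2
x(50, V) - p = (2 - 21)**2 - 1*(-1197/2) = (-19)**2 + 1197/2 = 361 + 1197/2 = 1919/2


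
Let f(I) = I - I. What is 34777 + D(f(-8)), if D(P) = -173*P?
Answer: 34777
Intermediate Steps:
f(I) = 0
34777 + D(f(-8)) = 34777 - 173*0 = 34777 + 0 = 34777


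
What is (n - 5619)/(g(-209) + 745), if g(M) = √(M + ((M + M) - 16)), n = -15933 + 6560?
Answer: -2792260/138917 + 3748*I*√643/138917 ≈ -20.1 + 0.68415*I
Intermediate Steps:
n = -9373
g(M) = √(-16 + 3*M) (g(M) = √(M + (2*M - 16)) = √(M + (-16 + 2*M)) = √(-16 + 3*M))
(n - 5619)/(g(-209) + 745) = (-9373 - 5619)/(√(-16 + 3*(-209)) + 745) = -14992/(√(-16 - 627) + 745) = -14992/(√(-643) + 745) = -14992/(I*√643 + 745) = -14992/(745 + I*√643)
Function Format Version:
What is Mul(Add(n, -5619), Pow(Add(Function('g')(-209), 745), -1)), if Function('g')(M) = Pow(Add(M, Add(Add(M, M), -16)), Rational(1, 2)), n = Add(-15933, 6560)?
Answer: Add(Rational(-2792260, 138917), Mul(Rational(3748, 138917), I, Pow(643, Rational(1, 2)))) ≈ Add(-20.100, Mul(0.68415, I))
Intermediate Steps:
n = -9373
Function('g')(M) = Pow(Add(-16, Mul(3, M)), Rational(1, 2)) (Function('g')(M) = Pow(Add(M, Add(Mul(2, M), -16)), Rational(1, 2)) = Pow(Add(M, Add(-16, Mul(2, M))), Rational(1, 2)) = Pow(Add(-16, Mul(3, M)), Rational(1, 2)))
Mul(Add(n, -5619), Pow(Add(Function('g')(-209), 745), -1)) = Mul(Add(-9373, -5619), Pow(Add(Pow(Add(-16, Mul(3, -209)), Rational(1, 2)), 745), -1)) = Mul(-14992, Pow(Add(Pow(Add(-16, -627), Rational(1, 2)), 745), -1)) = Mul(-14992, Pow(Add(Pow(-643, Rational(1, 2)), 745), -1)) = Mul(-14992, Pow(Add(Mul(I, Pow(643, Rational(1, 2))), 745), -1)) = Mul(-14992, Pow(Add(745, Mul(I, Pow(643, Rational(1, 2)))), -1))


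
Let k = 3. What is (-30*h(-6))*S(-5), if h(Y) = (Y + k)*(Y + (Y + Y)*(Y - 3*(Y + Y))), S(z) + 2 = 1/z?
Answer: 72468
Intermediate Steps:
S(z) = -2 + 1/z
h(Y) = (3 + Y)*(Y - 10*Y²) (h(Y) = (Y + 3)*(Y + (Y + Y)*(Y - 3*(Y + Y))) = (3 + Y)*(Y + (2*Y)*(Y - 6*Y)) = (3 + Y)*(Y + (2*Y)*(-5*Y)) = (3 + Y)*(Y - 10*Y²))
(-30*h(-6))*S(-5) = (-(-180)*(3 - 29*(-6) - 10*(-6)²))*(-2 + 1/(-5)) = (-(-180)*(3 + 174 - 10*36))*(-2 - ⅕) = -(-180)*(3 + 174 - 360)*(-11/5) = -(-180)*(-183)*(-11/5) = -30*1098*(-11/5) = -32940*(-11/5) = 72468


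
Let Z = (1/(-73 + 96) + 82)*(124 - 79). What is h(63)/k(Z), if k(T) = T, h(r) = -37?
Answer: -23/2295 ≈ -0.010022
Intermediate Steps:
Z = 84915/23 (Z = (1/23 + 82)*45 = (1887/23)*45 = 84915/23 ≈ 3692.0)
h(63)/k(Z) = -37/84915/23 = -37*23/84915 = -23/2295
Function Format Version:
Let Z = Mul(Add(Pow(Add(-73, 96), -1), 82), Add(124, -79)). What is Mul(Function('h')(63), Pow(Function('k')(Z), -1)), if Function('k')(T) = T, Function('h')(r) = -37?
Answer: Rational(-23, 2295) ≈ -0.010022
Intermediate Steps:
Z = Rational(84915, 23) (Z = Mul(Add(Pow(23, -1), 82), 45) = Mul(Add(Rational(1, 23), 82), 45) = Mul(Rational(1887, 23), 45) = Rational(84915, 23) ≈ 3692.0)
Mul(Function('h')(63), Pow(Function('k')(Z), -1)) = Mul(-37, Pow(Rational(84915, 23), -1)) = Mul(-37, Rational(23, 84915)) = Rational(-23, 2295)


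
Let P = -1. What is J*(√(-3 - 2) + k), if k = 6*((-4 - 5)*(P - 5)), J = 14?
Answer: 4536 + 14*I*√5 ≈ 4536.0 + 31.305*I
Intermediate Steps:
k = 324 (k = 6*((-4 - 5)*(-1 - 5)) = 6*(-9*(-6)) = 6*54 = 324)
J*(√(-3 - 2) + k) = 14*(√(-3 - 2) + 324) = 14*(√(-5) + 324) = 14*(I*√5 + 324) = 14*(324 + I*√5) = 4536 + 14*I*√5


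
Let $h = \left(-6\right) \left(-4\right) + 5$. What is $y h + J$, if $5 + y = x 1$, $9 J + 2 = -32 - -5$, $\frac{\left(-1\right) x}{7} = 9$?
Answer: $- \frac{17777}{9} \approx -1975.2$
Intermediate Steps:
$x = -63$ ($x = \left(-7\right) 9 = -63$)
$J = - \frac{29}{9}$ ($J = - \frac{2}{9} + \frac{-32 - -5}{9} = - \frac{2}{9} + \frac{-32 + 5}{9} = - \frac{2}{9} + \frac{1}{9} \left(-27\right) = - \frac{2}{9} - 3 = - \frac{29}{9} \approx -3.2222$)
$h = 29$ ($h = 24 + 5 = 29$)
$y = -68$ ($y = -5 - 63 = -68$)
$y h + J = \left(-68\right) 29 - \frac{29}{9} = -1972 - \frac{29}{9} = - \frac{17777}{9}$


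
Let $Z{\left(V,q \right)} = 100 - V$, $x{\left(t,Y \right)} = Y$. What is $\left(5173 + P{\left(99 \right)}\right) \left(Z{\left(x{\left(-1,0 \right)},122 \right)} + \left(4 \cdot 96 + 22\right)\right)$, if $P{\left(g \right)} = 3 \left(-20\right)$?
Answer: $2587178$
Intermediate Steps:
$P{\left(g \right)} = -60$
$\left(5173 + P{\left(99 \right)}\right) \left(Z{\left(x{\left(-1,0 \right)},122 \right)} + \left(4 \cdot 96 + 22\right)\right) = \left(5173 - 60\right) \left(\left(100 - 0\right) + \left(4 \cdot 96 + 22\right)\right) = 5113 \left(\left(100 + 0\right) + \left(384 + 22\right)\right) = 5113 \left(100 + 406\right) = 5113 \cdot 506 = 2587178$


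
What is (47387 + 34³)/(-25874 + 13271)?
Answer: -28897/4201 ≈ -6.8786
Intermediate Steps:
(47387 + 34³)/(-25874 + 13271) = (47387 + 39304)/(-12603) = 86691*(-1/12603) = -28897/4201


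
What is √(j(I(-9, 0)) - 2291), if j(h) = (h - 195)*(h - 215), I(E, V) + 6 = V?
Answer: √42130 ≈ 205.26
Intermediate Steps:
I(E, V) = -6 + V
j(h) = (-215 + h)*(-195 + h) (j(h) = (-195 + h)*(-215 + h) = (-215 + h)*(-195 + h))
√(j(I(-9, 0)) - 2291) = √((41925 + (-6 + 0)² - 410*(-6 + 0)) - 2291) = √((41925 + (-6)² - 410*(-6)) - 2291) = √((41925 + 36 + 2460) - 2291) = √(44421 - 2291) = √42130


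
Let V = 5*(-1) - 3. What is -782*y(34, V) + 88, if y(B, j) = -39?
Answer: 30586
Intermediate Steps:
V = -8 (V = -5 - 3 = -8)
-782*y(34, V) + 88 = -782*(-39) + 88 = 30498 + 88 = 30586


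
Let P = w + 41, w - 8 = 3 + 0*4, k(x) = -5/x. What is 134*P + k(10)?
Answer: 13935/2 ≈ 6967.5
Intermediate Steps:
w = 11 (w = 8 + (3 + 0*4) = 8 + (3 + 0) = 8 + 3 = 11)
P = 52 (P = 11 + 41 = 52)
134*P + k(10) = 134*52 - 5/10 = 6968 - 5*⅒ = 6968 - ½ = 13935/2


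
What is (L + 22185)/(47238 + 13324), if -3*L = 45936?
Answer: 6873/60562 ≈ 0.11349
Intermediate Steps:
L = -15312 (L = -1/3*45936 = -15312)
(L + 22185)/(47238 + 13324) = (-15312 + 22185)/(47238 + 13324) = 6873/60562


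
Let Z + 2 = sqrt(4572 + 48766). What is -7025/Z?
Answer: 7025/(2 - sqrt(53338)) ≈ -30.684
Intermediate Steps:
Z = -2 + sqrt(53338) (Z = -2 + sqrt(4572 + 48766) = -2 + sqrt(53338) ≈ 228.95)
-7025/Z = -7025/(-2 + sqrt(53338))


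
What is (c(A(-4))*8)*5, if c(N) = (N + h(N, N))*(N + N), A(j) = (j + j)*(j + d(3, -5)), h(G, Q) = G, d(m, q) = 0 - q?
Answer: 10240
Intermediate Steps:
d(m, q) = -q
A(j) = 2*j*(5 + j) (A(j) = (j + j)*(j - 1*(-5)) = (2*j)*(j + 5) = (2*j)*(5 + j) = 2*j*(5 + j))
c(N) = 4*N² (c(N) = (N + N)*(N + N) = (2*N)*(2*N) = 4*N²)
(c(A(-4))*8)*5 = ((4*(2*(-4)*(5 - 4))²)*8)*5 = ((4*(2*(-4)*1)²)*8)*5 = ((4*(-8)²)*8)*5 = ((4*64)*8)*5 = (256*8)*5 = 2048*5 = 10240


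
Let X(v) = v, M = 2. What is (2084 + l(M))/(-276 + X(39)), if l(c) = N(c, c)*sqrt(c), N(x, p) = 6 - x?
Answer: -2084/237 - 4*sqrt(2)/237 ≈ -8.8171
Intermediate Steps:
l(c) = sqrt(c)*(6 - c) (l(c) = (6 - c)*sqrt(c) = sqrt(c)*(6 - c))
(2084 + l(M))/(-276 + X(39)) = (2084 + sqrt(2)*(6 - 1*2))/(-276 + 39) = (2084 + sqrt(2)*(6 - 2))/(-237) = (2084 + sqrt(2)*4)*(-1/237) = (2084 + 4*sqrt(2))*(-1/237) = -2084/237 - 4*sqrt(2)/237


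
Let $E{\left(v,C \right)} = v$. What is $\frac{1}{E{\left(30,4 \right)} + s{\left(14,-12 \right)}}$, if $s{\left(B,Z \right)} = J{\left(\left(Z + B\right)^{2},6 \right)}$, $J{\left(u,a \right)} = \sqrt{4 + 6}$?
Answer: $\frac{3}{89} - \frac{\sqrt{10}}{890} \approx 0.030155$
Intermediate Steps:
$J{\left(u,a \right)} = \sqrt{10}$
$s{\left(B,Z \right)} = \sqrt{10}$
$\frac{1}{E{\left(30,4 \right)} + s{\left(14,-12 \right)}} = \frac{1}{30 + \sqrt{10}}$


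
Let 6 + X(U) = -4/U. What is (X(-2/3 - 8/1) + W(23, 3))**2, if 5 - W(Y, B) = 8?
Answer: 12321/169 ≈ 72.905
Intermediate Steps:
W(Y, B) = -3 (W(Y, B) = 5 - 1*8 = 5 - 8 = -3)
X(U) = -6 - 4/U
(X(-2/3 - 8/1) + W(23, 3))**2 = ((-6 - 4/(-2/3 - 8/1)) - 3)**2 = ((-6 - 4/(-2*1/3 - 8*1)) - 3)**2 = ((-6 - 4/(-2/3 - 8)) - 3)**2 = ((-6 - 4/(-26/3)) - 3)**2 = ((-6 - 4*(-3/26)) - 3)**2 = ((-6 + 6/13) - 3)**2 = (-72/13 - 3)**2 = (-111/13)**2 = 12321/169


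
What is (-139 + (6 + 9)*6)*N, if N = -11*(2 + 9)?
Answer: 5929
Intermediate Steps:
N = -121 (N = -11*11 = -121)
(-139 + (6 + 9)*6)*N = (-139 + (6 + 9)*6)*(-121) = (-139 + 15*6)*(-121) = (-139 + 90)*(-121) = -49*(-121) = 5929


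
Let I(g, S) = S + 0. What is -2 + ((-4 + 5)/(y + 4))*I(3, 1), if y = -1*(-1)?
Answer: -9/5 ≈ -1.8000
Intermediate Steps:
y = 1
I(g, S) = S
-2 + ((-4 + 5)/(y + 4))*I(3, 1) = -2 + ((-4 + 5)/(1 + 4))*1 = -2 + (1/5)*1 = -2 + 1/5 = -9/5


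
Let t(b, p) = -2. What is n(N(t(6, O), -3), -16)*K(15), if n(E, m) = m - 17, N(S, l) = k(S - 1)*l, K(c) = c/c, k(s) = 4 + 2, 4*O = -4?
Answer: -33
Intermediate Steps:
O = -1 (O = (¼)*(-4) = -1)
k(s) = 6
K(c) = 1
N(S, l) = 6*l
n(E, m) = -17 + m
n(N(t(6, O), -3), -16)*K(15) = (-17 - 16)*1 = -33*1 = -33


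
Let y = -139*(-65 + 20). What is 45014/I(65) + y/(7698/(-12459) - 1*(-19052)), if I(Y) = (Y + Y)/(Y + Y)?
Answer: 712310242495/15824078 ≈ 45014.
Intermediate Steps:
y = 6255 (y = -139*(-45) = 6255)
I(Y) = 1 (I(Y) = (2*Y)/((2*Y)) = (2*Y)*(1/(2*Y)) = 1)
45014/I(65) + y/(7698/(-12459) - 1*(-19052)) = 45014/1 + 6255/(7698/(-12459) - 1*(-19052)) = 45014*1 + 6255/(7698*(-1/12459) + 19052) = 45014 + 6255/(-2566/4153 + 19052) = 45014 + 6255/(79120390/4153) = 45014 + 6255*(4153/79120390) = 45014 + 5195403/15824078 = 712310242495/15824078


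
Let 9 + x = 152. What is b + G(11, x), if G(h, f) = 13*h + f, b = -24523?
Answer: -24237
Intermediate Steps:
x = 143 (x = -9 + 152 = 143)
G(h, f) = f + 13*h
b + G(11, x) = -24523 + (143 + 13*11) = -24523 + (143 + 143) = -24523 + 286 = -24237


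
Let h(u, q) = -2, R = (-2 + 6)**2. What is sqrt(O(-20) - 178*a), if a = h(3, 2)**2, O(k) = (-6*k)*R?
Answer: 2*sqrt(302) ≈ 34.756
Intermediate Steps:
R = 16 (R = 4**2 = 16)
O(k) = -96*k (O(k) = -6*k*16 = -96*k)
a = 4 (a = (-2)**2 = 4)
sqrt(O(-20) - 178*a) = sqrt(-96*(-20) - 178*4) = sqrt(1920 - 712) = sqrt(1208) = 2*sqrt(302)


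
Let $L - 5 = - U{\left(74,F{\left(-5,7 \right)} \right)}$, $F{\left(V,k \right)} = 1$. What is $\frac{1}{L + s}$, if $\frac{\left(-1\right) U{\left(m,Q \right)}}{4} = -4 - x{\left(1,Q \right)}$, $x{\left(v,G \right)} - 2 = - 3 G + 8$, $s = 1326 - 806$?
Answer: $\frac{1}{481} \approx 0.002079$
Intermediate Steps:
$s = 520$
$x{\left(v,G \right)} = 10 - 3 G$ ($x{\left(v,G \right)} = 2 - \left(-8 + 3 G\right) = 10 - 3 G$)
$U{\left(m,Q \right)} = 56 - 12 Q$ ($U{\left(m,Q \right)} = - 4 \left(-4 - \left(10 - 3 Q\right)\right) = - 4 \left(-4 + \left(-10 + 3 Q\right)\right) = - 4 \left(-14 + 3 Q\right) = 56 - 12 Q$)
$L = -39$ ($L = 5 - \left(56 - 12\right) = 5 - 44 = -39$)
$\frac{1}{L + s} = \frac{1}{-39 + 520} = \frac{1}{481}$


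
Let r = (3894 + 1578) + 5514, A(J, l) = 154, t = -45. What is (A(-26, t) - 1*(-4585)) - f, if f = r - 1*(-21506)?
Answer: -27753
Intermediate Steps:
r = 10986 (r = 5472 + 5514 = 10986)
f = 32492 (f = 10986 - 1*(-21506) = 10986 + 21506 = 32492)
(A(-26, t) - 1*(-4585)) - f = (154 - 1*(-4585)) - 1*32492 = (154 + 4585) - 32492 = 4739 - 32492 = -27753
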